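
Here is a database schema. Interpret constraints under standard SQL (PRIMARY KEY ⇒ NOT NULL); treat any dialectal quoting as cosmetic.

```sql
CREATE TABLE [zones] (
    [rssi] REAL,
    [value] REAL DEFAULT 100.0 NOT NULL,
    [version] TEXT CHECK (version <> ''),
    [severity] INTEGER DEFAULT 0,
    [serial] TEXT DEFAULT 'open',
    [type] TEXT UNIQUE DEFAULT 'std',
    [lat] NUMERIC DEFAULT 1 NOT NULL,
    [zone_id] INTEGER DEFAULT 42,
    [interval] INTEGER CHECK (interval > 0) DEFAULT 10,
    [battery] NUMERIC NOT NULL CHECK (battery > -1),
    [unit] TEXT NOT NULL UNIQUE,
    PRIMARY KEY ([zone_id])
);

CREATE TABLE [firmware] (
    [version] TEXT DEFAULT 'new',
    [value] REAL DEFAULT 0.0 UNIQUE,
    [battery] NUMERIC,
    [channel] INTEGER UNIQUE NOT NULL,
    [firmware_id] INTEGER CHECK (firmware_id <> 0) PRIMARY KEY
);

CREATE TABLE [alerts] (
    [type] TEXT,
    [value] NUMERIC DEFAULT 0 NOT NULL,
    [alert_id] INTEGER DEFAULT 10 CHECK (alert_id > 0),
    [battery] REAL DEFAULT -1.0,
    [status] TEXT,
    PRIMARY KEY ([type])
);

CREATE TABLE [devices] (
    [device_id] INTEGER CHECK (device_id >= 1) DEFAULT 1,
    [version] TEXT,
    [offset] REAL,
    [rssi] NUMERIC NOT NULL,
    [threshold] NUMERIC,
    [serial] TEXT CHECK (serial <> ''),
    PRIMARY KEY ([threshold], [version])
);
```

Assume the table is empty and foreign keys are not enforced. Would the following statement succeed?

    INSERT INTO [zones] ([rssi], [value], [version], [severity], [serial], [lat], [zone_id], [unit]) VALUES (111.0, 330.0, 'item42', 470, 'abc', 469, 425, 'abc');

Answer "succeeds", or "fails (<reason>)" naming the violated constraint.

fails (NOT NULL on battery)

battery is omitted from the column list and has no DEFAULT, so it would receive NULL.
But battery is declared NOT NULL.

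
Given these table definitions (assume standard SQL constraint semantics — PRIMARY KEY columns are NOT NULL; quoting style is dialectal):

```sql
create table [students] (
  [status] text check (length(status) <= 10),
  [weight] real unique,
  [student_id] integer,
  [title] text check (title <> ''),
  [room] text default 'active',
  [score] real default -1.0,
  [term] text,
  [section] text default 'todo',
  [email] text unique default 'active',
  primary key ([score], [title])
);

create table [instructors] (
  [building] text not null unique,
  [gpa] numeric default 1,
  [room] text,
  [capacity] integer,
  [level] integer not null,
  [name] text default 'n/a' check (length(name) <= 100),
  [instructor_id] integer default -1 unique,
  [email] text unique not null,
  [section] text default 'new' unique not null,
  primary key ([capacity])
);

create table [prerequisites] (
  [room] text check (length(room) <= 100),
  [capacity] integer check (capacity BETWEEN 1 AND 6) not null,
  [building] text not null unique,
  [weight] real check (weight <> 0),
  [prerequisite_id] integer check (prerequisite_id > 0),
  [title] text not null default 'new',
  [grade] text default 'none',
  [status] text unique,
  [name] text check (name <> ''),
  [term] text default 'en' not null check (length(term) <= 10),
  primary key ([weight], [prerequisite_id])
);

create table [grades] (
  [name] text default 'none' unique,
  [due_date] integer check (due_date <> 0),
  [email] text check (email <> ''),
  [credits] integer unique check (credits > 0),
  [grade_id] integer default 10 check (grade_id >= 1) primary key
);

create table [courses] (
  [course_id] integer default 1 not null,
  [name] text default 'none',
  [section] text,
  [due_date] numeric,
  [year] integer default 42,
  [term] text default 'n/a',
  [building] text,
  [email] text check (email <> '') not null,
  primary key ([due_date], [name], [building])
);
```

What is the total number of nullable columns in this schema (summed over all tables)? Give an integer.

22

students: 7 nullable (status, weight, student_id, room, term, section, email — PK (score, title) and explicit NOT NULL columns excluded).
instructors: 4 nullable (gpa, room, name, instructor_id — PK (capacity) and explicit NOT NULL columns excluded).
prerequisites: 4 nullable (room, grade, status, name — PK (weight, prerequisite_id) and explicit NOT NULL columns excluded).
grades: 4 nullable (name, due_date, email, credits — PK (grade_id) and explicit NOT NULL columns excluded).
courses: 3 nullable (section, year, term — PK (due_date, name, building) and explicit NOT NULL columns excluded).
Total: 7 + 4 + 4 + 4 + 3 = 22.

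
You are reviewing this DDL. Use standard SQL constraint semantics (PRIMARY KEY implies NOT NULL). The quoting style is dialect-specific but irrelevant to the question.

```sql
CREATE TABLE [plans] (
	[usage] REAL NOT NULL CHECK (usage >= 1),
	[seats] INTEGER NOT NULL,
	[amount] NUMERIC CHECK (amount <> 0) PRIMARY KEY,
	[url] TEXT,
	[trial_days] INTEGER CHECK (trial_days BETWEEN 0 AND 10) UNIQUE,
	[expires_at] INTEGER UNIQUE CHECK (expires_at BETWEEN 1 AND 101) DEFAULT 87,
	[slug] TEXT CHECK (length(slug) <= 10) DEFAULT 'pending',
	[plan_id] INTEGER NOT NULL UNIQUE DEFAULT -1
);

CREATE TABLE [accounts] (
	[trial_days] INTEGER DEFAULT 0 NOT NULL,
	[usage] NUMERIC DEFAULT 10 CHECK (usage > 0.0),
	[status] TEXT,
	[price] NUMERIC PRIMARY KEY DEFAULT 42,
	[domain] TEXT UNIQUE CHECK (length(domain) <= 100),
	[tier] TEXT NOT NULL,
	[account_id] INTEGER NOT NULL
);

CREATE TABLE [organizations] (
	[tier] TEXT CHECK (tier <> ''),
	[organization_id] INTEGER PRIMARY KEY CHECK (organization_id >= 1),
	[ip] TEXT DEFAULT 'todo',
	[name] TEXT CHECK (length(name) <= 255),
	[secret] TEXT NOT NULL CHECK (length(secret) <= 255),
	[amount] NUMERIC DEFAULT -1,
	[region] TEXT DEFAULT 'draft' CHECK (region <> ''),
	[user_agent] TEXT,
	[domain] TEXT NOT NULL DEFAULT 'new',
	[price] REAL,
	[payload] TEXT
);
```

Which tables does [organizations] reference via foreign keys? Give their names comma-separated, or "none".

No column in organizations has a REFERENCES clause.

none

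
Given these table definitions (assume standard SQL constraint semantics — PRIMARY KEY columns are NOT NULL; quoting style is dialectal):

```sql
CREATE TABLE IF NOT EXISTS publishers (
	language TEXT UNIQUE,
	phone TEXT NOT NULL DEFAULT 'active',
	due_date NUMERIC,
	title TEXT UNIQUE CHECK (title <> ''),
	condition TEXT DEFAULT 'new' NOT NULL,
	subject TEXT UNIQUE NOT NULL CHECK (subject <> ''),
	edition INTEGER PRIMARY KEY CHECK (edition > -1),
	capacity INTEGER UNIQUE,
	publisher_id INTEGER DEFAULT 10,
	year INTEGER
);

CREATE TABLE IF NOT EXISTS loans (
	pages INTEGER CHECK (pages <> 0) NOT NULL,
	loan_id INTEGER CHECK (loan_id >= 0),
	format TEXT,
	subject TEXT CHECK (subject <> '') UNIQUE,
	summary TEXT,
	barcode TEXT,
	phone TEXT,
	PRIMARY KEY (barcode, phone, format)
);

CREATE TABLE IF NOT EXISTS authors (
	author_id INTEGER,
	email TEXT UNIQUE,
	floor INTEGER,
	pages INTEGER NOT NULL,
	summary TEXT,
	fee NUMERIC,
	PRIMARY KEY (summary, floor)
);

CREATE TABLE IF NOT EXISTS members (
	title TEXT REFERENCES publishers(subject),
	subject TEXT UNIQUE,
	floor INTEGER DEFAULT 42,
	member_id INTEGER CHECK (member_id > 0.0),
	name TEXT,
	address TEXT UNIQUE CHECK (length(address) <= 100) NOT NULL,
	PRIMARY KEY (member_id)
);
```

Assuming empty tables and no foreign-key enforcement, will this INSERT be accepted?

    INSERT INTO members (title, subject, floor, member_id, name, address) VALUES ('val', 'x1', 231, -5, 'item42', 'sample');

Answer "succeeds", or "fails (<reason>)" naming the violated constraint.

The value -5 for member_id violates CHECK (member_id > 0.0).

fails (CHECK on member_id)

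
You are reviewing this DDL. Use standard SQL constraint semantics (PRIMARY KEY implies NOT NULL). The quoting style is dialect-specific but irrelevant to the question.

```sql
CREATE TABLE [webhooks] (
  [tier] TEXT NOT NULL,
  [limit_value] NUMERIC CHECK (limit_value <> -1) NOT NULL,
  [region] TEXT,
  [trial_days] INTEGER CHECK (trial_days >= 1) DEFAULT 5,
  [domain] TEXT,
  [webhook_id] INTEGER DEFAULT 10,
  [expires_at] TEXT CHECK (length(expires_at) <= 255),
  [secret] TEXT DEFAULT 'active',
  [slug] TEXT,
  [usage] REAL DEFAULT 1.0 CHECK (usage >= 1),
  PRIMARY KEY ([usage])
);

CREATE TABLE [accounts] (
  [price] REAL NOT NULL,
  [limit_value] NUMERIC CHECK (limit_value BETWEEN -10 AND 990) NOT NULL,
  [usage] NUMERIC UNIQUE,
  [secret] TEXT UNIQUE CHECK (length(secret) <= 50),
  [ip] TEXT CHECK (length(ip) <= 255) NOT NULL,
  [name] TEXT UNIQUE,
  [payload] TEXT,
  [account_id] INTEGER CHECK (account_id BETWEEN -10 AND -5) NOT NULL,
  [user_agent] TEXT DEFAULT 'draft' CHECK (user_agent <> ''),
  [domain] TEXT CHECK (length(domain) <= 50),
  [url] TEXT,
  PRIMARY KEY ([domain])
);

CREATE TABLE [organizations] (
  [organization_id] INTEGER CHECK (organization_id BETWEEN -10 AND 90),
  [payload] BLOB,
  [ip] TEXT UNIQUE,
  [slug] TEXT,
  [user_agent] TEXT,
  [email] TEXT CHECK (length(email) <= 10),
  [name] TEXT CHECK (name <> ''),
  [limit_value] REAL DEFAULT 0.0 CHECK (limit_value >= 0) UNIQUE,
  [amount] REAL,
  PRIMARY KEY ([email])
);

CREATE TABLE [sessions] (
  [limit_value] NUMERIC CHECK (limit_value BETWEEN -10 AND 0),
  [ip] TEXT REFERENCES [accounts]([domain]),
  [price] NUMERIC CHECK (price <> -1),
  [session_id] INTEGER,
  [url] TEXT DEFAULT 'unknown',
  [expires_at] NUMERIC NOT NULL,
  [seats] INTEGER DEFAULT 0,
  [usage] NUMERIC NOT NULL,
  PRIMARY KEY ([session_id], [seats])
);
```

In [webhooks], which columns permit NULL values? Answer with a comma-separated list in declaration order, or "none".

region, trial_days, domain, webhook_id, expires_at, secret, slug

- tier: declared NOT NULL → not nullable.
- limit_value: declared NOT NULL → not nullable.
- region: no NOT NULL constraint applies → nullable.
- trial_days: CHECK does not forbid NULL (a CHECK constraint passes when its expression is NULL) → nullable.
- domain: no NOT NULL constraint applies → nullable.
- webhook_id: DEFAULT only fills an omitted column; an explicit NULL is still allowed → nullable.
- expires_at: CHECK does not forbid NULL (a CHECK constraint passes when its expression is NULL) → nullable.
- secret: DEFAULT only fills an omitted column; an explicit NULL is still allowed → nullable.
- slug: no NOT NULL constraint applies → nullable.
- usage: part of the PRIMARY KEY, which implies NOT NULL → not nullable.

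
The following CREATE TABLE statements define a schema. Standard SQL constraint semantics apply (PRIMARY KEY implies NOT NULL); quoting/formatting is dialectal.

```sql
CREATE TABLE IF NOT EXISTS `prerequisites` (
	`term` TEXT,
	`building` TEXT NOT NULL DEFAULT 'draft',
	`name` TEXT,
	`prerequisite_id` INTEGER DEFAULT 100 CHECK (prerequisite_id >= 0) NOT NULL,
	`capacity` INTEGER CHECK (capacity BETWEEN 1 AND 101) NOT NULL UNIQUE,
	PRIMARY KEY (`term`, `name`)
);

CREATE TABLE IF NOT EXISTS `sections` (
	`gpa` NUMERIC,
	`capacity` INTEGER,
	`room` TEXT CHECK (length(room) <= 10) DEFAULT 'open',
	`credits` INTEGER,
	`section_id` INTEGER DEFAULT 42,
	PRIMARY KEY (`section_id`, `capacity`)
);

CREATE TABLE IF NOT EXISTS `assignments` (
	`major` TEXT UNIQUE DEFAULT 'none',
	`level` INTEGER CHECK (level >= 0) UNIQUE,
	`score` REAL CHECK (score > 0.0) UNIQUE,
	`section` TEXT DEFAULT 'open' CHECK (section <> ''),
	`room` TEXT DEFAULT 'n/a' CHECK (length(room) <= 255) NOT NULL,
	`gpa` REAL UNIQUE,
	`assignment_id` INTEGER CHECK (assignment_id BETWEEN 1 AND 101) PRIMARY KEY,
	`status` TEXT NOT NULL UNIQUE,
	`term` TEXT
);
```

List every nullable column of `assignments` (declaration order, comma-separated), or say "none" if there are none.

major, level, score, section, gpa, term

- major: UNIQUE does not imply NOT NULL → nullable.
- level: CHECK does not forbid NULL (a CHECK constraint passes when its expression is NULL) → nullable.
- score: CHECK does not forbid NULL (a CHECK constraint passes when its expression is NULL) → nullable.
- section: CHECK does not forbid NULL (a CHECK constraint passes when its expression is NULL) → nullable.
- room: declared NOT NULL → not nullable.
- gpa: UNIQUE does not imply NOT NULL → nullable.
- assignment_id: part of the PRIMARY KEY, which implies NOT NULL → not nullable.
- status: declared NOT NULL → not nullable.
- term: no NOT NULL constraint applies → nullable.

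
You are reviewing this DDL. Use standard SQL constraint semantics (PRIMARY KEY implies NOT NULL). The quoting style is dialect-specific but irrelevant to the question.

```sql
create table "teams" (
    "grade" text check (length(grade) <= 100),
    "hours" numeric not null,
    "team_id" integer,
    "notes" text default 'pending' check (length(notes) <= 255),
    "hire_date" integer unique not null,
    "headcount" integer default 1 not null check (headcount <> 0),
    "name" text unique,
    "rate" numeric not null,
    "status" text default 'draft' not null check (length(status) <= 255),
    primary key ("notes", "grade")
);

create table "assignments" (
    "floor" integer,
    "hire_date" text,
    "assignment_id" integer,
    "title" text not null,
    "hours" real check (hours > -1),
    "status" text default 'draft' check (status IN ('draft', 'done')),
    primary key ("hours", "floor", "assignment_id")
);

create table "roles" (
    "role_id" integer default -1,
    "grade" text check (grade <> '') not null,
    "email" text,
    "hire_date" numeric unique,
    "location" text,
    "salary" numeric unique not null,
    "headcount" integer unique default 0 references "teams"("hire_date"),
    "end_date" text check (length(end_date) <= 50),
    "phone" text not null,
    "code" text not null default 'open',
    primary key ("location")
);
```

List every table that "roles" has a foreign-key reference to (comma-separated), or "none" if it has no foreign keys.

teams

- headcount REFERENCES teams(hire_date).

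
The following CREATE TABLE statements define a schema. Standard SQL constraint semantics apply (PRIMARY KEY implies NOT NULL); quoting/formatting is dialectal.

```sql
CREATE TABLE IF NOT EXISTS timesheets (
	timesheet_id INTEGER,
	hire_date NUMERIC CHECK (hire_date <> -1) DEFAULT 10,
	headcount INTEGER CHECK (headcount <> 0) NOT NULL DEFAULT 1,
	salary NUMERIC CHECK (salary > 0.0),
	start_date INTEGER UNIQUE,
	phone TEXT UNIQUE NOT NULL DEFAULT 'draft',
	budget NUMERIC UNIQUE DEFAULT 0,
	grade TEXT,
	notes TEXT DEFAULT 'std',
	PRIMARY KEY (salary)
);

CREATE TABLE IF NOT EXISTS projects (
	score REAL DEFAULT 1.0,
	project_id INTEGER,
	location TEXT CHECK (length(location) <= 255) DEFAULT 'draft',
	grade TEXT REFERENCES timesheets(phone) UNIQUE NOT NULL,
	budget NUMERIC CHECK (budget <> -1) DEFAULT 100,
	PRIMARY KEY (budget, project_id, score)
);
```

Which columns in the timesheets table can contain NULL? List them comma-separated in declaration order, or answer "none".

timesheet_id, hire_date, start_date, budget, grade, notes

- timesheet_id: no NOT NULL constraint applies → nullable.
- hire_date: CHECK does not forbid NULL (a CHECK constraint passes when its expression is NULL) → nullable.
- headcount: declared NOT NULL → not nullable.
- salary: part of the PRIMARY KEY, which implies NOT NULL → not nullable.
- start_date: UNIQUE does not imply NOT NULL → nullable.
- phone: declared NOT NULL → not nullable.
- budget: UNIQUE does not imply NOT NULL → nullable.
- grade: no NOT NULL constraint applies → nullable.
- notes: DEFAULT only fills an omitted column; an explicit NULL is still allowed → nullable.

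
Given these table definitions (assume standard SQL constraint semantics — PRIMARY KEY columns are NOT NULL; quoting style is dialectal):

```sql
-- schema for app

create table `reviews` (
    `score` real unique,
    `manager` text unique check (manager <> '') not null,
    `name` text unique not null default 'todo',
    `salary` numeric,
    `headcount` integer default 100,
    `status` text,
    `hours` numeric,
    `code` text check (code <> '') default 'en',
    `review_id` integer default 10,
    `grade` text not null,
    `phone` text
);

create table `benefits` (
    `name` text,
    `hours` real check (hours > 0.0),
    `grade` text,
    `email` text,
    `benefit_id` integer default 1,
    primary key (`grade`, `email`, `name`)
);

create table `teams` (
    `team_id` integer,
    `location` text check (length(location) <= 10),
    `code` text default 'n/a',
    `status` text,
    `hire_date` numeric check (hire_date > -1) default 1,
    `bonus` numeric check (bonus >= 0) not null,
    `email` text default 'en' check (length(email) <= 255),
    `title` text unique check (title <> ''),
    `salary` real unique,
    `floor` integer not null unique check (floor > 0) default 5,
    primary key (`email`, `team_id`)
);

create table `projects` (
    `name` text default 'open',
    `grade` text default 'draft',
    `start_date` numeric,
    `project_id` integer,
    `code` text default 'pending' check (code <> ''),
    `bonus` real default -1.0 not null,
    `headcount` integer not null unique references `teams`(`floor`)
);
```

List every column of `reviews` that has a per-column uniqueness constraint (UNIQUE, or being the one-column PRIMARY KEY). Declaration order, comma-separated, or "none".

- score: declared UNIQUE → unique.
- manager: declared UNIQUE → unique.
- name: declared UNIQUE → unique.
- salary: no UNIQUE or single-column PK constraint.
- headcount: no UNIQUE or single-column PK constraint.
- status: no UNIQUE or single-column PK constraint.
- hours: no UNIQUE or single-column PK constraint.
- code: no UNIQUE or single-column PK constraint.
- review_id: no UNIQUE or single-column PK constraint.
- grade: no UNIQUE or single-column PK constraint.
- phone: no UNIQUE or single-column PK constraint.

score, manager, name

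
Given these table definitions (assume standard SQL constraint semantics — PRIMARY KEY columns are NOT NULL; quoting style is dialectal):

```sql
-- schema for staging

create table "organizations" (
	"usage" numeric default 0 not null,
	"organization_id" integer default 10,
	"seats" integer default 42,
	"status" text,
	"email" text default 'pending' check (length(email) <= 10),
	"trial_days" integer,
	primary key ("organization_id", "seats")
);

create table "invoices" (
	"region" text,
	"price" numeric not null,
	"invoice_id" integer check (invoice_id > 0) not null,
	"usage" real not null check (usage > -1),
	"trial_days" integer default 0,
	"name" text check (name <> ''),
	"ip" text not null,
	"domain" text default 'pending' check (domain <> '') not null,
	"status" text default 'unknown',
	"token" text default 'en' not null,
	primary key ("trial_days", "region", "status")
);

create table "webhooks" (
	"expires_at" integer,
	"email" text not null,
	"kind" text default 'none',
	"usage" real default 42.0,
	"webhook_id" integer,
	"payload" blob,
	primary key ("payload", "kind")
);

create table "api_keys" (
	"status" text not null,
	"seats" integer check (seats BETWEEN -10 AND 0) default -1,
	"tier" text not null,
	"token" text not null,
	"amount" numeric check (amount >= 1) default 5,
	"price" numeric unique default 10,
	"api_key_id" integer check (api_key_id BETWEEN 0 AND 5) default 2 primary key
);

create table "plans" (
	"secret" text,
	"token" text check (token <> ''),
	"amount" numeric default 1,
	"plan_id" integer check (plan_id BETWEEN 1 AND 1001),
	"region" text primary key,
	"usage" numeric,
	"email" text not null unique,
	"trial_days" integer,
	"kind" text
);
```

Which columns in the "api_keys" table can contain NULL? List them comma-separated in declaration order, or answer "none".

- status: declared NOT NULL → not nullable.
- seats: CHECK does not forbid NULL (a CHECK constraint passes when its expression is NULL) → nullable.
- tier: declared NOT NULL → not nullable.
- token: declared NOT NULL → not nullable.
- amount: CHECK does not forbid NULL (a CHECK constraint passes when its expression is NULL) → nullable.
- price: UNIQUE does not imply NOT NULL → nullable.
- api_key_id: part of the PRIMARY KEY, which implies NOT NULL → not nullable.

seats, amount, price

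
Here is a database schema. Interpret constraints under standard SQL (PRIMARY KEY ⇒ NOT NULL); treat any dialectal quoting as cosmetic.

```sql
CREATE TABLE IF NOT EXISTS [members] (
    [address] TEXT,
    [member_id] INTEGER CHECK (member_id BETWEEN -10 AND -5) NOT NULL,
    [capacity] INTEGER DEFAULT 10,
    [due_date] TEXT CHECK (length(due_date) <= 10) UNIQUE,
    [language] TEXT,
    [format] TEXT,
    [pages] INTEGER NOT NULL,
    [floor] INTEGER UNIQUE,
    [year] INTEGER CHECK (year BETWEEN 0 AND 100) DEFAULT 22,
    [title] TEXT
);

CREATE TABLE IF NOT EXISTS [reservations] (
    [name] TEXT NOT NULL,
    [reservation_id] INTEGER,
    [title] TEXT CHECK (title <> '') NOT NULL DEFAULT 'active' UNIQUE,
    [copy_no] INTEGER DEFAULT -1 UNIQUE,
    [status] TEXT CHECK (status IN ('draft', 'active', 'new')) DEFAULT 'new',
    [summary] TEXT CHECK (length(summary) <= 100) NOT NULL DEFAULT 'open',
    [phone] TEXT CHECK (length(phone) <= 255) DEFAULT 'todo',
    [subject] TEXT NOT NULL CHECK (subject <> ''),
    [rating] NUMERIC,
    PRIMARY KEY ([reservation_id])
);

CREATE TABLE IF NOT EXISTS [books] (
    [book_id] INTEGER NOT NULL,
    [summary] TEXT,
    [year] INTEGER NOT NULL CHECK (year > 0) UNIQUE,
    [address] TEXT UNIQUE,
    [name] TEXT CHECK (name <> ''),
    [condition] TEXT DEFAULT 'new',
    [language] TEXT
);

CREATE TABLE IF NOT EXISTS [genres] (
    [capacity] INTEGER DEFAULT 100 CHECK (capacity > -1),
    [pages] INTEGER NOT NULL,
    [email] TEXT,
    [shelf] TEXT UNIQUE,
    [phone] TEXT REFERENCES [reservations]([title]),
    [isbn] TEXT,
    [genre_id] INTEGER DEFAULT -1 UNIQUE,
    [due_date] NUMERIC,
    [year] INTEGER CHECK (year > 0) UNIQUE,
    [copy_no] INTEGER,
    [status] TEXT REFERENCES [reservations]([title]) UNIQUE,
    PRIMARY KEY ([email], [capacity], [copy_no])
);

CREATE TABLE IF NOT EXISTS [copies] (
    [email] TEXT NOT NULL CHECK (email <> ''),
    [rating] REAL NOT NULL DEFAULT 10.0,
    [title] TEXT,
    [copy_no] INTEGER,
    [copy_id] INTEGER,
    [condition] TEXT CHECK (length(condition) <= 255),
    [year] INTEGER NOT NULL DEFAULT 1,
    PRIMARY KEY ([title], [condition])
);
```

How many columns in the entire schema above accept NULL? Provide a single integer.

members: 8 nullable (address, capacity, due_date, language, format, floor, year, title — PK none and explicit NOT NULL columns excluded).
reservations: 4 nullable (copy_no, status, phone, rating — PK (reservation_id) and explicit NOT NULL columns excluded).
books: 5 nullable (summary, address, name, condition, language — PK none and explicit NOT NULL columns excluded).
genres: 7 nullable (shelf, phone, isbn, genre_id, due_date, year, status — PK (email, capacity, copy_no) and explicit NOT NULL columns excluded).
copies: 2 nullable (copy_no, copy_id — PK (title, condition) and explicit NOT NULL columns excluded).
Total: 8 + 4 + 5 + 7 + 2 = 26.

26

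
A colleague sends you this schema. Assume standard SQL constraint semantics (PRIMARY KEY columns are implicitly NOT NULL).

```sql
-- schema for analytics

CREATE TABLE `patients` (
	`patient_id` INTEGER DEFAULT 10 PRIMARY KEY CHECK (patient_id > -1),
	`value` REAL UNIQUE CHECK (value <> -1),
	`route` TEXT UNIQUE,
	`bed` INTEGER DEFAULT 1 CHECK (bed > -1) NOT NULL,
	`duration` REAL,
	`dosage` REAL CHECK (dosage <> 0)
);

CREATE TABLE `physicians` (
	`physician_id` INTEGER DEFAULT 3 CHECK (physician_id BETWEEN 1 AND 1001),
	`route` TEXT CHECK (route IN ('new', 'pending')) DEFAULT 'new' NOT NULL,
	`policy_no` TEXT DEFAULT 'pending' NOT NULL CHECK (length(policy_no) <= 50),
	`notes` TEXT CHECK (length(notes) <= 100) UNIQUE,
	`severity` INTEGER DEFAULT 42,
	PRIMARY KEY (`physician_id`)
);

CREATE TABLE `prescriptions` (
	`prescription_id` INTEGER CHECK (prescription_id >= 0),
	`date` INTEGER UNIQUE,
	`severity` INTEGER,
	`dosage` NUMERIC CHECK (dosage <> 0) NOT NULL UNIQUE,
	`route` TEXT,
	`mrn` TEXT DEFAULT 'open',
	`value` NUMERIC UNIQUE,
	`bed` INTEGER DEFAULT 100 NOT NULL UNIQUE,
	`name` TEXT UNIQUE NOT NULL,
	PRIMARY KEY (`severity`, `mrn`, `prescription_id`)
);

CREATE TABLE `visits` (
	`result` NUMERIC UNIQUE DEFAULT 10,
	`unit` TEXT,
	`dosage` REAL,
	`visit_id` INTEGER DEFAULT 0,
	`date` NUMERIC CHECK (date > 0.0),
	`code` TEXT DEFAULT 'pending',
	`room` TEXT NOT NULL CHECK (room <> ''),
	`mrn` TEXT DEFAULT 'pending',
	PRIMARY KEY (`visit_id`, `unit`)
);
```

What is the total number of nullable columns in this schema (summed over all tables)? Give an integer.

patients: 4 nullable (value, route, duration, dosage — PK (patient_id) and explicit NOT NULL columns excluded).
physicians: 2 nullable (notes, severity — PK (physician_id) and explicit NOT NULL columns excluded).
prescriptions: 3 nullable (date, route, value — PK (severity, mrn, prescription_id) and explicit NOT NULL columns excluded).
visits: 5 nullable (result, dosage, date, code, mrn — PK (visit_id, unit) and explicit NOT NULL columns excluded).
Total: 4 + 2 + 3 + 5 = 14.

14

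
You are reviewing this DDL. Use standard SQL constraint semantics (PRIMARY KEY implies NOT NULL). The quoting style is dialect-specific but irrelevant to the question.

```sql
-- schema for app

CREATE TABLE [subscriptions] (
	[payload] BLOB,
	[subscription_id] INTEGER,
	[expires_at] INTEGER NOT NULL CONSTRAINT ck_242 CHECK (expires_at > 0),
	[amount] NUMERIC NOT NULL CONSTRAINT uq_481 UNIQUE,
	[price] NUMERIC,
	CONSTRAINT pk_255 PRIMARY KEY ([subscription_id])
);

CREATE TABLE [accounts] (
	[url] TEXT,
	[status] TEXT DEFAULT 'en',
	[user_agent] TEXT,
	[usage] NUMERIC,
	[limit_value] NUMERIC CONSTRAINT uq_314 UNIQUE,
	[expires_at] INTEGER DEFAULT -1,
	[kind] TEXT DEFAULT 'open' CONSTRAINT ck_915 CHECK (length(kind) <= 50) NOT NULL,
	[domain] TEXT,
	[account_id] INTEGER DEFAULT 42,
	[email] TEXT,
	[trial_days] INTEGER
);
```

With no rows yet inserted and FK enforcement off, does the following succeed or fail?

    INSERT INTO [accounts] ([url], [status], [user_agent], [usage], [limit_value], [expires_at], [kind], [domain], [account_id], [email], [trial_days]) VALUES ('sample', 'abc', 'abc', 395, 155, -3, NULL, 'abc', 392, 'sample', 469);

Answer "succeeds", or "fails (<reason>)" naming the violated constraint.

fails (NOT NULL on kind)

kind is explicitly set to NULL, but kind is declared NOT NULL.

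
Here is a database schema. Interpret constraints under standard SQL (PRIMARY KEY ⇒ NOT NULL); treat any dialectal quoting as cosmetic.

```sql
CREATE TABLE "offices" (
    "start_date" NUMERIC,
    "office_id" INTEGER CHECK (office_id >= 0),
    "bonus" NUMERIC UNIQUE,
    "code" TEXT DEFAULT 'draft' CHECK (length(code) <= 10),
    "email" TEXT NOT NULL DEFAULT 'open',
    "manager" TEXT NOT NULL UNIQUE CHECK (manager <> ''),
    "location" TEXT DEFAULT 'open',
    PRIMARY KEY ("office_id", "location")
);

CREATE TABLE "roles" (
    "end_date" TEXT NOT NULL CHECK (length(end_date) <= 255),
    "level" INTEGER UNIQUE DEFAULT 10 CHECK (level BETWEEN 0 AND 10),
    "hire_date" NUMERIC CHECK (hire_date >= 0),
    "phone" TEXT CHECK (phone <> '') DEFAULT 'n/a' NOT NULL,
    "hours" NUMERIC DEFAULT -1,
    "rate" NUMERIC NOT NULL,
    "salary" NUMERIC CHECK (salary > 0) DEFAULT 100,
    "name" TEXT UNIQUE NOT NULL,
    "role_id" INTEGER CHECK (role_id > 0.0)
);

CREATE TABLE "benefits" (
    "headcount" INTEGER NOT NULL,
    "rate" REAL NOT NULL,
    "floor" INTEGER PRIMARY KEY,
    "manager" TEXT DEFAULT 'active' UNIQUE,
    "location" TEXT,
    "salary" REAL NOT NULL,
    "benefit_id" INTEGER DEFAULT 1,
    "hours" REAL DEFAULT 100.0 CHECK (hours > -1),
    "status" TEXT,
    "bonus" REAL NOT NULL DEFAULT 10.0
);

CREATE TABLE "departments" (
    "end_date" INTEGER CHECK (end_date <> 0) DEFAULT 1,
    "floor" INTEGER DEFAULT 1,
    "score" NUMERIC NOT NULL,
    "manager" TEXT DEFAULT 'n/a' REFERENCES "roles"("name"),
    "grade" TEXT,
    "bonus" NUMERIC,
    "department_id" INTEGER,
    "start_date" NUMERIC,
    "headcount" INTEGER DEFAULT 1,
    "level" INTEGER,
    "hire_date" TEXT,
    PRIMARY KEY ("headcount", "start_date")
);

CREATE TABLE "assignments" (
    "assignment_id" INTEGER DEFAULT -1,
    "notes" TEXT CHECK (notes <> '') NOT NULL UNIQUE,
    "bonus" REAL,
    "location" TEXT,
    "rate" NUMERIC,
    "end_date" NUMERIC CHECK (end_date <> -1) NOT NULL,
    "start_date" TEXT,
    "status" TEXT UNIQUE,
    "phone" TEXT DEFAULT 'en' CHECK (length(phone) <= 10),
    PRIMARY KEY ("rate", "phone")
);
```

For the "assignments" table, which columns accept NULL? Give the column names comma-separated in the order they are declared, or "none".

assignment_id, bonus, location, start_date, status

- assignment_id: DEFAULT only fills an omitted column; an explicit NULL is still allowed → nullable.
- notes: declared NOT NULL → not nullable.
- bonus: no NOT NULL constraint applies → nullable.
- location: no NOT NULL constraint applies → nullable.
- rate: part of the PRIMARY KEY, which implies NOT NULL → not nullable.
- end_date: declared NOT NULL → not nullable.
- start_date: no NOT NULL constraint applies → nullable.
- status: UNIQUE does not imply NOT NULL → nullable.
- phone: part of the PRIMARY KEY, which implies NOT NULL → not nullable.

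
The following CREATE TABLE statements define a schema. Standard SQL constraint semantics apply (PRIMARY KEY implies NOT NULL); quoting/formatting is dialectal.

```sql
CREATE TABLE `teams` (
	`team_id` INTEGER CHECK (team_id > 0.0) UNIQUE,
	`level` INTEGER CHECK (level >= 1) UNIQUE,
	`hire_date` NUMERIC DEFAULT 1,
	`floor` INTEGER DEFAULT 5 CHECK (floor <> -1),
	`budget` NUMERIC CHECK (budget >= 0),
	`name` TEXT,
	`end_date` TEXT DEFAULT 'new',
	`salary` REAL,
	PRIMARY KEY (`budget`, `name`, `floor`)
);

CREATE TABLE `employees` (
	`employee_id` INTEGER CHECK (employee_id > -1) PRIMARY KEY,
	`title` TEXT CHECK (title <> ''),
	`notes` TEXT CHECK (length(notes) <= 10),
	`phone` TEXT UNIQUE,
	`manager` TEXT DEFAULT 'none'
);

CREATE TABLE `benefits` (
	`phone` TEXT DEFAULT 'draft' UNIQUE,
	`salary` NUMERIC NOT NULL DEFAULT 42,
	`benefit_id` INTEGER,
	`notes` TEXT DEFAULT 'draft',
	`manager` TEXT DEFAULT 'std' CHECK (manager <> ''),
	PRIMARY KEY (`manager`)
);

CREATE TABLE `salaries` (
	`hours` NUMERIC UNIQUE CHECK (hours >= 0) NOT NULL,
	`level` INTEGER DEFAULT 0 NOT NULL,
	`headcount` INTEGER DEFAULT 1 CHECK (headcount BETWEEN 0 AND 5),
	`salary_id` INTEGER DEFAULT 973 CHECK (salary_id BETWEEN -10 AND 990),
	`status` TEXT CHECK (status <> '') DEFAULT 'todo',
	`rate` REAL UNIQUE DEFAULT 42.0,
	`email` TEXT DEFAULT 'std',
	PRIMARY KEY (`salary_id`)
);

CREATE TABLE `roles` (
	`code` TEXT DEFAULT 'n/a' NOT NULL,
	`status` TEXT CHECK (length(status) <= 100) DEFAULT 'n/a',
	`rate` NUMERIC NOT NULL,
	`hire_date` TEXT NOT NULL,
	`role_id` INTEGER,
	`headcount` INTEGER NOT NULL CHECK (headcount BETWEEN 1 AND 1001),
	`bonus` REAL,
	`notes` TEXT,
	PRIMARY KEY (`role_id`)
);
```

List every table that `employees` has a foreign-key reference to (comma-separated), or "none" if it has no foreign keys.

none

No column in employees has a REFERENCES clause.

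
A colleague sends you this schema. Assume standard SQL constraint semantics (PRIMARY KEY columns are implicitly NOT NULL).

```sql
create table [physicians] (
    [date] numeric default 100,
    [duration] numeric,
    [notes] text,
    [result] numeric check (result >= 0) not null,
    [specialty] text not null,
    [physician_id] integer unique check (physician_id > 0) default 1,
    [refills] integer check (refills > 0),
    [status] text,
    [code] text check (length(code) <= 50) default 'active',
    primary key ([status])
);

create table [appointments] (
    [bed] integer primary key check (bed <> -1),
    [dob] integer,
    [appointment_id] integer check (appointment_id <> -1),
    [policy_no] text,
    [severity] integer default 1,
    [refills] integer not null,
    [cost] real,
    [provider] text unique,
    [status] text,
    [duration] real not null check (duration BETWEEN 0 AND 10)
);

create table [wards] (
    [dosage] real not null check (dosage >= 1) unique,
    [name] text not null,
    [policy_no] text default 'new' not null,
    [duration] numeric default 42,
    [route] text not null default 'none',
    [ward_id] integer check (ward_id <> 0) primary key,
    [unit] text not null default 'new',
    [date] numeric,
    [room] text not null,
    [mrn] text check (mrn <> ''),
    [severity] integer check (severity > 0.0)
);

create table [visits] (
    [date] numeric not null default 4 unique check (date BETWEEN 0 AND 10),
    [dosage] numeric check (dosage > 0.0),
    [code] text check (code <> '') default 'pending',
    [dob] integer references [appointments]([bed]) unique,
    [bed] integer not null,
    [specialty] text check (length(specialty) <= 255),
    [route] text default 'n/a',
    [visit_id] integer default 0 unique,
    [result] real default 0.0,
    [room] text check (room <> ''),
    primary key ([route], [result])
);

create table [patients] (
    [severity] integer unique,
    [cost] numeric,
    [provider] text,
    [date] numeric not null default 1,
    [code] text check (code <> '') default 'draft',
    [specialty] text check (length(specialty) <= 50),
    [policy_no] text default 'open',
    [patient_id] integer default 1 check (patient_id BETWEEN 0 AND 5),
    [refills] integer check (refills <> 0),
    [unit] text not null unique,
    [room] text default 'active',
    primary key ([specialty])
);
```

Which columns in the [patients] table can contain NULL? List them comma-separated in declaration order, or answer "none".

- severity: UNIQUE does not imply NOT NULL → nullable.
- cost: no NOT NULL constraint applies → nullable.
- provider: no NOT NULL constraint applies → nullable.
- date: declared NOT NULL → not nullable.
- code: CHECK does not forbid NULL (a CHECK constraint passes when its expression is NULL) → nullable.
- specialty: part of the PRIMARY KEY, which implies NOT NULL → not nullable.
- policy_no: DEFAULT only fills an omitted column; an explicit NULL is still allowed → nullable.
- patient_id: CHECK does not forbid NULL (a CHECK constraint passes when its expression is NULL) → nullable.
- refills: CHECK does not forbid NULL (a CHECK constraint passes when its expression is NULL) → nullable.
- unit: declared NOT NULL → not nullable.
- room: DEFAULT only fills an omitted column; an explicit NULL is still allowed → nullable.

severity, cost, provider, code, policy_no, patient_id, refills, room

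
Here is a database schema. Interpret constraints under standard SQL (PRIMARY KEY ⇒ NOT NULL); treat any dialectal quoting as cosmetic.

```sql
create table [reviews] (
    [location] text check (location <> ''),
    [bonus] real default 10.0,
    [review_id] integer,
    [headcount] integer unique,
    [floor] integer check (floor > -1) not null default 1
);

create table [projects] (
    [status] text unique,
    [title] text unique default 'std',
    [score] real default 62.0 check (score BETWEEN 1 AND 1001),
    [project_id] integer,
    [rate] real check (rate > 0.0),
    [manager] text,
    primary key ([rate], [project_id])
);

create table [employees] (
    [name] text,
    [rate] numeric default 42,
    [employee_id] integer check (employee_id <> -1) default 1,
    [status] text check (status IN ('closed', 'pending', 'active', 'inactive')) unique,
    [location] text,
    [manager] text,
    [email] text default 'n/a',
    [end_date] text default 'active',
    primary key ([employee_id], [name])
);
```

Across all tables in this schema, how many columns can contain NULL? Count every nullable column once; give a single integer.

14

reviews: 4 nullable (location, bonus, review_id, headcount — PK none and explicit NOT NULL columns excluded).
projects: 4 nullable (status, title, score, manager — PK (rate, project_id) and explicit NOT NULL columns excluded).
employees: 6 nullable (rate, status, location, manager, email, end_date — PK (employee_id, name) and explicit NOT NULL columns excluded).
Total: 4 + 4 + 6 = 14.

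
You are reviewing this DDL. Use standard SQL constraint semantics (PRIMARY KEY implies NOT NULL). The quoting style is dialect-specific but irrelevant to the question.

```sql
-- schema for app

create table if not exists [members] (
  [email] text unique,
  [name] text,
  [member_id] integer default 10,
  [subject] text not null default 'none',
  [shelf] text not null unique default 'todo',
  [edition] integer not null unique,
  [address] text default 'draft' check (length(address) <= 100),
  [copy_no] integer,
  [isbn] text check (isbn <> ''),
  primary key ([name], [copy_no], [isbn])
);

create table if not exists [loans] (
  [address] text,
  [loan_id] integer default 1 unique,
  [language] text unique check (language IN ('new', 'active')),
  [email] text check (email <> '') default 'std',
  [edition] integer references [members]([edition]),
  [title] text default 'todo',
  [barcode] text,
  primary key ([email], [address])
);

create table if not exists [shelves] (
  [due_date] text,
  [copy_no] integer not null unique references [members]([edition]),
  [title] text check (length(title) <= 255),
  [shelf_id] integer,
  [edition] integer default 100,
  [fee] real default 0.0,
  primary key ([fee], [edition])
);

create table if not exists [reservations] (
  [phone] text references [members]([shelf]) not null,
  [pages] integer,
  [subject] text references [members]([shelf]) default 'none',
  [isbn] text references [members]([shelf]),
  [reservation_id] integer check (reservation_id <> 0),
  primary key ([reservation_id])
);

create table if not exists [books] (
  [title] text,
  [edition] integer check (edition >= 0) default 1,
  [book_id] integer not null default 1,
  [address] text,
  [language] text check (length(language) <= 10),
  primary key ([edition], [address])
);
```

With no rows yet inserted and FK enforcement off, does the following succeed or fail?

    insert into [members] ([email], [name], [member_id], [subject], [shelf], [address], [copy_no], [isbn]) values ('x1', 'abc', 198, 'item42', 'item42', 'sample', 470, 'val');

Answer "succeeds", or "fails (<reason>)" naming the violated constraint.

edition is omitted from the column list and has no DEFAULT, so it would receive NULL.
But edition is declared NOT NULL.

fails (NOT NULL on edition)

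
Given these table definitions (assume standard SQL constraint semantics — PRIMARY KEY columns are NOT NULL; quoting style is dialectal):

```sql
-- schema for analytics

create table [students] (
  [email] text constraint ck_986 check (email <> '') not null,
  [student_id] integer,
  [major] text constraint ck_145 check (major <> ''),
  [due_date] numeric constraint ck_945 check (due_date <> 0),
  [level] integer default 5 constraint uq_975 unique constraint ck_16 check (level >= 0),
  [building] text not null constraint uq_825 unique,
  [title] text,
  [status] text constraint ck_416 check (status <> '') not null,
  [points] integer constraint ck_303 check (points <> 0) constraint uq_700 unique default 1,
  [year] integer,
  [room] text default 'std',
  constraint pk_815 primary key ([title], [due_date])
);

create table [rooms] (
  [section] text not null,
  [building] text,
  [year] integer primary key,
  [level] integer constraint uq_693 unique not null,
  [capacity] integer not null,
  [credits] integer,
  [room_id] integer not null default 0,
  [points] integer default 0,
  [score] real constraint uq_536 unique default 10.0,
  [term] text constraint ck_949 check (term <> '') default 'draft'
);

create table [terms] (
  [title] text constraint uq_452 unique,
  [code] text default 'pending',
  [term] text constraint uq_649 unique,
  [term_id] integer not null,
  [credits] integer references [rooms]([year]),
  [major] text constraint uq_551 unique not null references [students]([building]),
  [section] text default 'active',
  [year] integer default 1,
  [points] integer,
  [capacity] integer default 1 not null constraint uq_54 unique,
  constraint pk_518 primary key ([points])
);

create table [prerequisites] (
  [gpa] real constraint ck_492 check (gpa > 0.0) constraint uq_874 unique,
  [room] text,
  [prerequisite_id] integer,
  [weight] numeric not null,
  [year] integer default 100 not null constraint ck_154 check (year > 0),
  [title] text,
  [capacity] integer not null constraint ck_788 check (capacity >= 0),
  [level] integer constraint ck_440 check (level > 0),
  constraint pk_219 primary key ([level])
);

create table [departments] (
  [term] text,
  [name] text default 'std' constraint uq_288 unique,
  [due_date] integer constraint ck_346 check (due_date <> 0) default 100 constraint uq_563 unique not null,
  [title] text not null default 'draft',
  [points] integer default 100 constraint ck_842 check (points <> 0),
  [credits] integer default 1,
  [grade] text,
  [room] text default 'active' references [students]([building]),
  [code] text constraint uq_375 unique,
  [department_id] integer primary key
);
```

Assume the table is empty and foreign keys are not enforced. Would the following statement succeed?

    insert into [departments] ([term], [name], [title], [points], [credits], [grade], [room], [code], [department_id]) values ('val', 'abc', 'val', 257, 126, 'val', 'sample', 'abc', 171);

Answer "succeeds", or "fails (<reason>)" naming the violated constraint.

NOT NULL columns: department_id is supplied; due_date defaults to 100; title is supplied.
CHECK constraints: 257 satisfies (points <> 0).
No constraint is violated.

succeeds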